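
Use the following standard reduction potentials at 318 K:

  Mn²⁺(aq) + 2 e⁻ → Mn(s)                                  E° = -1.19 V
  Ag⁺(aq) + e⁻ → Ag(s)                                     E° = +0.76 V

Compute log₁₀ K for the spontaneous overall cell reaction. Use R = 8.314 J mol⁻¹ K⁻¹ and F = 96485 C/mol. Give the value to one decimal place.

Cathode: Ag⁺/Ag; anode: Mn²⁺/Mn. E°cell = (+0.76) − (-1.19) = +1.95 V, with n = 2.
ΔG° = −nFE° = −RT ln K, so ln K = nFE°/(RT) = (2)(96485)(+1.95) / ((8.314)(318)) = 142.327.
log₁₀ K = 142.327 / ln 10 = 61.8.

61.8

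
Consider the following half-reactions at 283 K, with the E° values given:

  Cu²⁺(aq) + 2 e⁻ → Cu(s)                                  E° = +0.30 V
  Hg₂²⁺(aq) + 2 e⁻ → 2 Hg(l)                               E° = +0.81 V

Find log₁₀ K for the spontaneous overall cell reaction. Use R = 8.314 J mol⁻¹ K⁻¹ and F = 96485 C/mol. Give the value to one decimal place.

18.2

Cathode: Hg₂²⁺/Hg; anode: Cu²⁺/Cu. E°cell = (+0.81) − (+0.30) = +0.51 V, with n = 2.
ΔG° = −nFE° = −RT ln K, so ln K = nFE°/(RT) = (2)(96485)(+0.51) / ((8.314)(283)) = 41.828.
log₁₀ K = 41.828 / ln 10 = 18.2.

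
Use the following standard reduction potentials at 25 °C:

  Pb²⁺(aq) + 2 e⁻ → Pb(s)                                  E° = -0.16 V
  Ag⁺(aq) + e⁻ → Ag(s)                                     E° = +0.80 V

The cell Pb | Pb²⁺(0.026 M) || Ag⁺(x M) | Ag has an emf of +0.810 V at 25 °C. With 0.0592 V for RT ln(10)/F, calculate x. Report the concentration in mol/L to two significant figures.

0.00047 M

Ag⁺/Ag is the cathode, Pb²⁺/Pb the anode: E°cell = +0.96 V, n = 2.
Overall reaction: 2 Ag⁺(aq) + Pb(s) → 2 Ag(s) + Pb²⁺(aq); Q = [Pb²⁺]^1/[Ag⁺]^2.
From E = E° − (0.0592/n) log Q: log Q = (E° − E)·n/0.0592 = (+0.96 − (+0.810))·2/0.0592 = 5.0676.
So 2·log[Ag⁺] = 1·log(0.026) − log Q = -1.5850 − (5.0676) = -6.6526; log[Ag⁺] = -6.6526 / 2 = -3.3263; [Ag⁺] = 10^(-3.3263) ≈ 0.00047 M.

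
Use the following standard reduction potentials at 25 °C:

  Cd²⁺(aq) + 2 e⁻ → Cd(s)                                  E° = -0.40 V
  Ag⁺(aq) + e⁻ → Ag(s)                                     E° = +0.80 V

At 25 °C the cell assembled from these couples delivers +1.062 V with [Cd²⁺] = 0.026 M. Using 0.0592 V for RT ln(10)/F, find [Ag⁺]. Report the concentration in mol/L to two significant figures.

Ag⁺/Ag is the cathode, Cd²⁺/Cd the anode: E°cell = +1.20 V, n = 2.
Overall reaction: 2 Ag⁺(aq) + Cd(s) → 2 Ag(s) + Cd²⁺(aq); Q = [Cd²⁺]^1/[Ag⁺]^2.
From E = E° − (0.0592/n) log Q: log Q = (E° − E)·n/0.0592 = (+1.20 − (+1.062))·2/0.0592 = 4.6622.
So 2·log[Ag⁺] = 1·log(0.026) − log Q = -1.5850 − (4.6622) = -6.2472; log[Ag⁺] = -6.2472 / 2 = -3.1236; [Ag⁺] = 10^(-3.1236) ≈ 0.00075 M.

0.00075 M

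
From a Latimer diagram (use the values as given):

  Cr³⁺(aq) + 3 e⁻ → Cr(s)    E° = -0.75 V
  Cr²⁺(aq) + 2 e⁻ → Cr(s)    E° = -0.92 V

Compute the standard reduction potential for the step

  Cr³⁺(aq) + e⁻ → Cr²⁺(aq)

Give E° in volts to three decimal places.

Sequential free energies add, so n₃E°₃ = n₁E°₁ + n₂E°₂.
With n₃ = 3, and the known step contributing 2×(-0.92) V, the unknown satisfies 1·E° = 3×(-0.75) − 2×(-0.92) = -0.410.
E° = -0.410 / 1 = -0.410 V.

-0.410 V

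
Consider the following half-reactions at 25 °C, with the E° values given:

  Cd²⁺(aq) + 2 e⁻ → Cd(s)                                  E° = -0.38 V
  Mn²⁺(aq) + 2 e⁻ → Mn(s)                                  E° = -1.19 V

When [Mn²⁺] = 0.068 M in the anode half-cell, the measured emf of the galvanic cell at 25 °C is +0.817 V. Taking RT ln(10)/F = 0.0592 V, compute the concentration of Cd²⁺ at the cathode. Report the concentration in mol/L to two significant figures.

0.12 M

Cd²⁺/Cd is the cathode, Mn²⁺/Mn the anode: E°cell = +0.81 V, n = 2.
Overall reaction: Cd²⁺(aq) + Mn(s) → Cd(s) + Mn²⁺(aq); Q = [Mn²⁺]^1/[Cd²⁺]^1.
From E = E° − (0.0592/n) log Q: log Q = (E° − E)·n/0.0592 = (+0.81 − (+0.817))·2/0.0592 = -0.2365.
So 1·log[Cd²⁺] = 1·log(0.068) − log Q = -1.1675 − (-0.2365) = -0.9310; [Cd²⁺] = 10^(-0.9310) ≈ 0.12 M.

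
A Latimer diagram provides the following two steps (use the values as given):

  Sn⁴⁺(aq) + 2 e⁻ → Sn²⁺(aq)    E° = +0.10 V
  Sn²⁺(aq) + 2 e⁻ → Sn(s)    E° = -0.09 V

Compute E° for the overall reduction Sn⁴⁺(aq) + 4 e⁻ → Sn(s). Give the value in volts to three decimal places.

Standard free energies of sequential steps add: ΔG°₃ = ΔG°₁ + ΔG°₂, so n₃E°₃ = n₁E°₁ + n₂E°₂.
E°₃ = (2×+0.10 + 2×-0.09) / 4 = (+0.020) / 4 = +0.005 V.

+0.005 V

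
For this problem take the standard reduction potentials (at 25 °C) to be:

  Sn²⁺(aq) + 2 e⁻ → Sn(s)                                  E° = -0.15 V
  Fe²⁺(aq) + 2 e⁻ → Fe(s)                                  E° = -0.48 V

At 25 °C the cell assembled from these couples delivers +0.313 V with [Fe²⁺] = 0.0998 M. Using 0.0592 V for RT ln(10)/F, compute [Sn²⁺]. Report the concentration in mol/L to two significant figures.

Sn²⁺/Sn is the cathode, Fe²⁺/Fe the anode: E°cell = +0.33 V, n = 2.
Overall reaction: Sn²⁺(aq) + Fe(s) → Sn(s) + Fe²⁺(aq); Q = [Fe²⁺]^1/[Sn²⁺]^1.
From E = E° − (0.0592/n) log Q: log Q = (E° − E)·n/0.0592 = (+0.33 − (+0.313))·2/0.0592 = 0.5743.
So 1·log[Sn²⁺] = 1·log(0.0998) − log Q = -1.0009 − (0.5743) = -1.5752; [Sn²⁺] = 10^(-1.5752) ≈ 0.027 M.

0.027 M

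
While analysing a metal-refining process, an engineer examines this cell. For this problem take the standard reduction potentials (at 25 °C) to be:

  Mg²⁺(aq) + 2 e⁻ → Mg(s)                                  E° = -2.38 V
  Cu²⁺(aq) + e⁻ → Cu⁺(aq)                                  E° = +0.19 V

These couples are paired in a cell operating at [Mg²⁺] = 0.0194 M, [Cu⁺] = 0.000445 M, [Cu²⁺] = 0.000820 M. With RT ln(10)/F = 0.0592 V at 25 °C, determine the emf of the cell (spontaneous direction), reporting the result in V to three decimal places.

Cu²⁺/Cu⁺ is the cathode (higher E°), Mg²⁺/Mg the anode: E°cell = +0.19 − (-2.38) = +2.57 V, n = 2.
Overall: 2 Cu²⁺(aq) + Mg(s) → 2 Cu⁺(aq) + Mg²⁺(aq)
Q = [Cu⁺]^2·[Mg²⁺] / ([Cu²⁺]^2); log Q = -2.243.
E = E° − (0.0592/n) log Q = +2.57 − (0.0592/2)(-2.243) = +2.636 V.

+2.636 V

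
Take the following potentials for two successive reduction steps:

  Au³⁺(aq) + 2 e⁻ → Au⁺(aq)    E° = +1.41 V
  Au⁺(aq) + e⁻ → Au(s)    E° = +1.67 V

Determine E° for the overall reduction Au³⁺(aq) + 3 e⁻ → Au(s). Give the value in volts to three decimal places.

Since ΔG° = −nFE° is additive over sequential reductions, n₃E°₃ = n₁E°₁ + n₂E°₂.
E°₃ = (2×+1.41 + 1×+1.67) / 3 = (+4.490) / 3 = +1.497 V.
E° values themselves are not directly additive — weighting by electron count is essential.

+1.497 V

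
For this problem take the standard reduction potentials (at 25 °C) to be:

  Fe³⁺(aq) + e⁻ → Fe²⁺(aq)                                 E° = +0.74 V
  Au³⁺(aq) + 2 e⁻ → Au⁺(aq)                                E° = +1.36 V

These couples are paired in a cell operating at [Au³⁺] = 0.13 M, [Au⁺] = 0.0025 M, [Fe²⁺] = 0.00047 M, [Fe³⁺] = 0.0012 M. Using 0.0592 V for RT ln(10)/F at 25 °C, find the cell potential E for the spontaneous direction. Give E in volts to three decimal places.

Au³⁺/Au⁺ is the cathode (higher E°), Fe³⁺/Fe²⁺ the anode: E°cell = +1.36 − (+0.74) = +0.62 V, n = 2.
Overall: Au³⁺(aq) + 2 Fe²⁺(aq) → Au⁺(aq) + 2 Fe³⁺(aq)
Q = [Au⁺]·[Fe³⁺]^2 / ([Au³⁺]·[Fe²⁺]^2); log Q = -0.902.
E = E° − (0.0592/n) log Q = +0.62 − (0.0592/2)(-0.902) = +0.647 V.

+0.647 V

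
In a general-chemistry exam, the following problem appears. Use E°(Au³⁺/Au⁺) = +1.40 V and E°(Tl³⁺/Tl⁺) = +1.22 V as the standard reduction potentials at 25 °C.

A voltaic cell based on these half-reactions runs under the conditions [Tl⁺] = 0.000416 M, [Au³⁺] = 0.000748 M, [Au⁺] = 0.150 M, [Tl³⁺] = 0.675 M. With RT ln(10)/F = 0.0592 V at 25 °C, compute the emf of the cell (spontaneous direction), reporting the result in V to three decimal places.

Au³⁺/Au⁺ is the cathode (higher E°), Tl³⁺/Tl⁺ the anode: E°cell = +1.40 − (+1.22) = +0.18 V, n = 2.
Overall: Au³⁺(aq) + Tl⁺(aq) → Au⁺(aq) + Tl³⁺(aq)
Q = [Au⁺]·[Tl³⁺] / ([Au³⁺]·[Tl⁺]); log Q = 5.512.
E = E° − (0.0592/n) log Q = +0.18 − (0.0592/2)(5.512) = +0.017 V.

+0.017 V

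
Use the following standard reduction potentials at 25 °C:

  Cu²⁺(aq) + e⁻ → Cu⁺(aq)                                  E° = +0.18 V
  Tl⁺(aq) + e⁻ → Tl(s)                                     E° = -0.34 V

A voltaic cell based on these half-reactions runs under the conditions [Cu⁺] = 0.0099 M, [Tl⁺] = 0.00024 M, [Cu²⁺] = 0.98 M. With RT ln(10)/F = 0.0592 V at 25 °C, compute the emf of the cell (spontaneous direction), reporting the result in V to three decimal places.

+0.852 V

Cu²⁺/Cu⁺ is the cathode (higher E°), Tl⁺/Tl the anode: E°cell = +0.18 − (-0.34) = +0.52 V, n = 1.
Overall: Cu²⁺(aq) + Tl(s) → Cu⁺(aq) + Tl⁺(aq)
Q = [Cu⁺]·[Tl⁺] / ([Cu²⁺]); log Q = -5.615.
E = E° − (0.0592/n) log Q = +0.52 − (0.0592/1)(-5.615) = +0.852 V.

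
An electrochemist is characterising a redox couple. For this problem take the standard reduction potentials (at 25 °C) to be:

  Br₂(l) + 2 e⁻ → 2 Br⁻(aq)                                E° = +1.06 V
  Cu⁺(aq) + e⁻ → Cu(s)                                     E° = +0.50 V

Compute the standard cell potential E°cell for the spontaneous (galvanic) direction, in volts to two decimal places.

The Br₂/Br⁻ couple has the higher reduction potential, so it is the cathode; Cu⁺/Cu is oxidised at the anode.
E°cell = E°(cathode) − E°(anode) = (+1.06) − (+0.50) = +0.56 V.
Since E°cell > 0, the reaction is spontaneous under standard conditions.

+0.56 V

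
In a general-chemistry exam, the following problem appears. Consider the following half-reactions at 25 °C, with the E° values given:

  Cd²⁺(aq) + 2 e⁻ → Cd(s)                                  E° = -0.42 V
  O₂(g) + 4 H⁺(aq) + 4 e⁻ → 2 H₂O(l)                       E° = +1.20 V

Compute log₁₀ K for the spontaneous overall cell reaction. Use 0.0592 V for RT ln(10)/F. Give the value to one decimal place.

109.5

Cathode: O₂/H₂O; anode: Cd²⁺/Cd. E°cell = +1.62 V, n = 4.
log K = nE°cell / 0.0592 = (4)(+1.62) / 0.0592 = 109.5.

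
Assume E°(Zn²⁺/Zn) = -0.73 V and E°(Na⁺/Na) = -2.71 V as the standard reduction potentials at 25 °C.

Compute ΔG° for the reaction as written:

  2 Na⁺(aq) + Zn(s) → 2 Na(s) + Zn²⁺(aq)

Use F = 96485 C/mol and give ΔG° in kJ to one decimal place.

+382.1 kJ

As written, Na⁺/Na is reduced (cathode) and Zn²⁺/Zn is oxidised (anode), so E°cell = (-2.71) − (-0.73) = -1.98 V.
Balancing electrons gives n = 2.
ΔG° = −nFE° = −(2)(96485)(-1.98) = 382,081 J = +382.1 kJ.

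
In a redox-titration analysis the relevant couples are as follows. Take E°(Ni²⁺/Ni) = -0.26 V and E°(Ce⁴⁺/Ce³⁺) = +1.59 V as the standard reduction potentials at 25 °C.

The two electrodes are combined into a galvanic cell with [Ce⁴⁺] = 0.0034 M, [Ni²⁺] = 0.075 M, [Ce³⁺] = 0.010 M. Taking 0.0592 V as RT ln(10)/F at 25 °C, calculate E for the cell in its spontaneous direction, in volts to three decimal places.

Ce⁴⁺/Ce³⁺ is the cathode (higher E°), Ni²⁺/Ni the anode: E°cell = +1.59 − (-0.26) = +1.85 V, n = 2.
Overall: 2 Ce⁴⁺(aq) + Ni(s) → 2 Ce³⁺(aq) + Ni²⁺(aq)
Q = [Ce³⁺]^2·[Ni²⁺] / ([Ce⁴⁺]^2); log Q = -0.188.
E = E° − (0.0592/n) log Q = +1.85 − (0.0592/2)(-0.188) = +1.856 V.

+1.856 V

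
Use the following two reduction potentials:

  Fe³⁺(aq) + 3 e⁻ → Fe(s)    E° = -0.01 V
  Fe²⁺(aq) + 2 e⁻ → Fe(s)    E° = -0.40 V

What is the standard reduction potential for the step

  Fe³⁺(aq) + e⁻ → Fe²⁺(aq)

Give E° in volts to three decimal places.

+0.770 V

Sequential free energies add, so n₃E°₃ = n₁E°₁ + n₂E°₂.
With n₃ = 3, and the known step contributing 2×(-0.40) V, the unknown satisfies 1·E° = 3×(-0.01) − 2×(-0.40) = +0.770.
E° = +0.770 / 1 = +0.770 V.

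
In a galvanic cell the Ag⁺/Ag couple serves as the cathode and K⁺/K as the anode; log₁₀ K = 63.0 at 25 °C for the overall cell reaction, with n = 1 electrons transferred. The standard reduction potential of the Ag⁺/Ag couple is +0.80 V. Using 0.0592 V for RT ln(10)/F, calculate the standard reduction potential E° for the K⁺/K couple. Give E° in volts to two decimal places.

E°cell = (0.0592/n)·log K = (0.0592/1)(63.0) = +3.730 V.
Since Ag⁺/Ag is the cathode and K⁺/K the anode, E°cell = E°(Ag⁺/Ag) − E°(K⁺/K).
So E°(K⁺/K) = E°(Ag⁺/Ag) − E°cell = (+0.80) − (+3.730) = -2.93 V.

-2.93 V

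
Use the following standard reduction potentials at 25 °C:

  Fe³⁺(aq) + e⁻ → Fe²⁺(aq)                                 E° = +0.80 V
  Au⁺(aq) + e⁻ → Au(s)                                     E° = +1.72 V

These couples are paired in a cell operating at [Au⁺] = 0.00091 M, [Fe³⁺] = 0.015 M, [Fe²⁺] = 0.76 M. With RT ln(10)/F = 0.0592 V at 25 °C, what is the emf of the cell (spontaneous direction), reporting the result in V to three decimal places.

+0.841 V

Au⁺/Au is the cathode (higher E°), Fe³⁺/Fe²⁺ the anode: E°cell = +1.72 − (+0.80) = +0.92 V, n = 1.
Overall: Au⁺(aq) + Fe²⁺(aq) → Au(s) + Fe³⁺(aq)
Q = [Fe³⁺] / ([Au⁺]·[Fe²⁺]); log Q = 1.336.
E = E° − (0.0592/n) log Q = +0.92 − (0.0592/1)(1.336) = +0.841 V.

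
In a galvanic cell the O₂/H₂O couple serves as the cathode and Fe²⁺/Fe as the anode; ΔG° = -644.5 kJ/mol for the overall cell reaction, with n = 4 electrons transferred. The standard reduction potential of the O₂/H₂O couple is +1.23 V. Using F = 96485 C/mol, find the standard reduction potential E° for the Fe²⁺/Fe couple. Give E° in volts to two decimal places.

E°cell = −ΔG°/(nF) = −(-644.5×10³)/((4)(96485)) = +1.670 V.
Since O₂/H₂O is the cathode and Fe²⁺/Fe the anode, E°cell = E°(O₂/H₂O) − E°(Fe²⁺/Fe).
So E°(Fe²⁺/Fe) = E°(O₂/H₂O) − E°cell = (+1.23) − (+1.670) = -0.44 V.

-0.44 V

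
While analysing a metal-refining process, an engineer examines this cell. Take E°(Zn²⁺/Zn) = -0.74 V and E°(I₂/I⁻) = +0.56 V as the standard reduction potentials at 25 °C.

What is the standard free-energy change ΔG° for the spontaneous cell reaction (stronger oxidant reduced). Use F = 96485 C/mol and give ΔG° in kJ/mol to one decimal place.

I₂/I⁻ (E° = +0.56 V) is the cathode; Zn²⁺/Zn (E° = -0.74 V) is the anode, so E°cell = +1.30 V.
Balancing electrons gives n = 2 (lcm of 2 and 2).
ΔG° = −nFE° = −(2)(96485)(+1.30) = -250,861 J = -250.9 kJ/mol.

-250.9 kJ/mol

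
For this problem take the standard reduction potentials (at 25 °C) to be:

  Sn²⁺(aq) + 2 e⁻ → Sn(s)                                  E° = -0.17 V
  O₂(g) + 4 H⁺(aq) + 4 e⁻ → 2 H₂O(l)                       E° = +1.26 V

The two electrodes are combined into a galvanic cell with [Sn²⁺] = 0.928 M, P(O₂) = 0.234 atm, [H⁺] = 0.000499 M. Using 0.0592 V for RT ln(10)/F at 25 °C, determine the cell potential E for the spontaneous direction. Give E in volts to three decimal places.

O₂/H₂O is the cathode (higher E°), Sn²⁺/Sn the anode: E°cell = +1.26 − (-0.17) = +1.43 V, n = 4.
Overall: O₂(g) + 4 H⁺(aq) + 2 Sn(s) → 2 H₂O(l) + 2 Sn²⁺(aq)
Q = [Sn²⁺]^2 / (P(O₂)·[H⁺]^4); log Q = 13.773.
E = E° − (0.0592/n) log Q = +1.43 − (0.0592/4)(13.773) = +1.226 V.

+1.226 V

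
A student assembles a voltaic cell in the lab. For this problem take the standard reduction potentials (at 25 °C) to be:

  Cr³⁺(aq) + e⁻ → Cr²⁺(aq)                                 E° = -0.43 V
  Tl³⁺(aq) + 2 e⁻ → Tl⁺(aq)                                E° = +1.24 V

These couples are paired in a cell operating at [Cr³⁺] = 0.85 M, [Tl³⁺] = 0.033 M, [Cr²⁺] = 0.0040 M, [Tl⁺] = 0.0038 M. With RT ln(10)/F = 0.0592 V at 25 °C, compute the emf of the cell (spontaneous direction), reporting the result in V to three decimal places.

+1.560 V

Tl³⁺/Tl⁺ is the cathode (higher E°), Cr³⁺/Cr²⁺ the anode: E°cell = +1.24 − (-0.43) = +1.67 V, n = 2.
Overall: Tl³⁺(aq) + 2 Cr²⁺(aq) → Tl⁺(aq) + 2 Cr³⁺(aq)
Q = [Tl⁺]·[Cr³⁺]^2 / ([Tl³⁺]·[Cr²⁺]^2); log Q = 3.716.
E = E° − (0.0592/n) log Q = +1.67 − (0.0592/2)(3.716) = +1.560 V.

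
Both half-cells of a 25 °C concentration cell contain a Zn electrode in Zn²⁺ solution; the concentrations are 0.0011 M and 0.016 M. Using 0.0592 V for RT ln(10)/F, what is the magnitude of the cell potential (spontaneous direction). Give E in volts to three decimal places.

+0.034 V

For a concentration cell E°cell = 0. The 0.016 M side is the cathode (reduction is favoured where [Zn²⁺] is higher).
With n = 2, E = −(0.0592/2) log([Zn²⁺]ₐₙ/[Zn²⁺]꜀ₐₜ) = −(0.0592/2) log(0.0011/0.016) = −(0.0592/2)(-1.163) = +0.034 V.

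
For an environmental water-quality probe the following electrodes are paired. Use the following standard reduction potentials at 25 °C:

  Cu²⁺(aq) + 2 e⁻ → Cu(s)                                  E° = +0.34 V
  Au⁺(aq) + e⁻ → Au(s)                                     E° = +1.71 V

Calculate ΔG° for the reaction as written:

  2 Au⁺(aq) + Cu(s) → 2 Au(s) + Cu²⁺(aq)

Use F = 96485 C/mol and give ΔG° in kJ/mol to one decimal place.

As written, Au⁺/Au is reduced (cathode) and Cu²⁺/Cu is oxidised (anode), so E°cell = (+1.71) − (+0.34) = +1.37 V.
Balancing electrons gives n = 2.
ΔG° = −nFE° = −(2)(96485)(+1.37) = -264,369 J = -264.4 kJ/mol.

-264.4 kJ/mol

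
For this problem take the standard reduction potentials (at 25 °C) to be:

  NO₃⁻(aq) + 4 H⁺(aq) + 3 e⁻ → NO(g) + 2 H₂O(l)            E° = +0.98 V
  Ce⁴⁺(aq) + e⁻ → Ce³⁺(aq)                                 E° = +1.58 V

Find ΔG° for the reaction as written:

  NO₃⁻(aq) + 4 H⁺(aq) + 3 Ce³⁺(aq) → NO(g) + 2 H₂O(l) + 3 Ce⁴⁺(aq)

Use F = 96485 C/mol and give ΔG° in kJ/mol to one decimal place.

As written, NO₃⁻/NO is reduced (cathode) and Ce⁴⁺/Ce³⁺ is oxidised (anode), so E°cell = (+0.98) − (+1.58) = -0.60 V.
Balancing electrons gives n = 3.
ΔG° = −nFE° = −(3)(96485)(-0.60) = 173,673 J = +173.7 kJ/mol.

+173.7 kJ/mol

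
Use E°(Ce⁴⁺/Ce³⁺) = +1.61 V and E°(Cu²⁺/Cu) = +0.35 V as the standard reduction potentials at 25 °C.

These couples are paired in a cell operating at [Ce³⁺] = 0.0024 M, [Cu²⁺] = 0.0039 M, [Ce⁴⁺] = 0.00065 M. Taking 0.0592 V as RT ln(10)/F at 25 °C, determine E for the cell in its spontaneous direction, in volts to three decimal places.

+1.298 V

Ce⁴⁺/Ce³⁺ is the cathode (higher E°), Cu²⁺/Cu the anode: E°cell = +1.61 − (+0.35) = +1.26 V, n = 2.
Overall: 2 Ce⁴⁺(aq) + Cu(s) → 2 Ce³⁺(aq) + Cu²⁺(aq)
Q = [Ce³⁺]^2·[Cu²⁺] / ([Ce⁴⁺]^2); log Q = -1.274.
E = E° − (0.0592/n) log Q = +1.26 − (0.0592/2)(-1.274) = +1.298 V.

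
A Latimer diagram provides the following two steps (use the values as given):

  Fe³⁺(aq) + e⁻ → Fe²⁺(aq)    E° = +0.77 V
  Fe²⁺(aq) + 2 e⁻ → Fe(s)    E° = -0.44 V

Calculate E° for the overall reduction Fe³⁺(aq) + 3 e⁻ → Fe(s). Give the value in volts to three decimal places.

Since ΔG° = −nFE° is additive over sequential reductions, n₃E°₃ = n₁E°₁ + n₂E°₂.
E°₃ = (1×+0.77 + 2×-0.44) / 3 = (-0.110) / 3 = -0.037 V.
Simply averaging or adding the two E° values would be wrong; the electron-weighted sum is required.

-0.037 V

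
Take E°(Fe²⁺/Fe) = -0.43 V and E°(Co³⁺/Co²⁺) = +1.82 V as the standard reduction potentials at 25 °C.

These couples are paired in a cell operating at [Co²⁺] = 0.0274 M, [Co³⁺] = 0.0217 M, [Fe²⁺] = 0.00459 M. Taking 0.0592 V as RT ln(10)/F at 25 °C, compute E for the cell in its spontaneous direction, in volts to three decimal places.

+2.313 V

Co³⁺/Co²⁺ is the cathode (higher E°), Fe²⁺/Fe the anode: E°cell = +1.82 − (-0.43) = +2.25 V, n = 2.
Overall: 2 Co³⁺(aq) + Fe(s) → 2 Co²⁺(aq) + Fe²⁺(aq)
Q = [Co²⁺]^2·[Fe²⁺] / ([Co³⁺]^2); log Q = -2.136.
E = E° − (0.0592/n) log Q = +2.25 − (0.0592/2)(-2.136) = +2.313 V.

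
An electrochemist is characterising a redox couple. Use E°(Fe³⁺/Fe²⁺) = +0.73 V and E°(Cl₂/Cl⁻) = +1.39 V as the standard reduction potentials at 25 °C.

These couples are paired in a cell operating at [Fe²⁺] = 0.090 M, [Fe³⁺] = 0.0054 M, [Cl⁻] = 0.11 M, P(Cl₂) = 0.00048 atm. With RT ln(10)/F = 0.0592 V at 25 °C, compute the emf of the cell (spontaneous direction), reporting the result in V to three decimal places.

+0.691 V

Cl₂/Cl⁻ is the cathode (higher E°), Fe³⁺/Fe²⁺ the anode: E°cell = +1.39 − (+0.73) = +0.66 V, n = 2.
Overall: Cl₂(g) + 2 Fe²⁺(aq) → 2 Cl⁻(aq) + 2 Fe³⁺(aq)
Q = [Cl⁻]^2·[Fe³⁺]^2 / (P(Cl₂)·[Fe²⁺]^2); log Q = -1.042.
E = E° − (0.0592/n) log Q = +0.66 − (0.0592/2)(-1.042) = +0.691 V.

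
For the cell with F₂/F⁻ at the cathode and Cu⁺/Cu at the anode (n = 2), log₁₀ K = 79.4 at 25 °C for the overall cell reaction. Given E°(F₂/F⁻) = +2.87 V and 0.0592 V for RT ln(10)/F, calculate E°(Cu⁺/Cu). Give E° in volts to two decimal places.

+0.52 V

E°cell = (0.0592/n)·log K = (0.0592/2)(79.4) = +2.350 V.
Since F₂/F⁻ is the cathode and Cu⁺/Cu the anode, E°cell = E°(F₂/F⁻) − E°(Cu⁺/Cu).
So E°(Cu⁺/Cu) = E°(F₂/F⁻) − E°cell = (+2.87) − (+2.350) = +0.52 V.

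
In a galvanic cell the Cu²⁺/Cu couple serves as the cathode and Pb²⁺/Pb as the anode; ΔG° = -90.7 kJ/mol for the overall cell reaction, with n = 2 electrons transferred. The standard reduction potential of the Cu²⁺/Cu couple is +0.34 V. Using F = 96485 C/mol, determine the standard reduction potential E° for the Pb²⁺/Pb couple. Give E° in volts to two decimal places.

-0.13 V

E°cell = −ΔG°/(nF) = −(-90.7×10³)/((2)(96485)) = +0.470 V.
Since Cu²⁺/Cu is the cathode and Pb²⁺/Pb the anode, E°cell = E°(Cu²⁺/Cu) − E°(Pb²⁺/Pb).
So E°(Pb²⁺/Pb) = E°(Cu²⁺/Cu) − E°cell = (+0.34) − (+0.470) = -0.13 V.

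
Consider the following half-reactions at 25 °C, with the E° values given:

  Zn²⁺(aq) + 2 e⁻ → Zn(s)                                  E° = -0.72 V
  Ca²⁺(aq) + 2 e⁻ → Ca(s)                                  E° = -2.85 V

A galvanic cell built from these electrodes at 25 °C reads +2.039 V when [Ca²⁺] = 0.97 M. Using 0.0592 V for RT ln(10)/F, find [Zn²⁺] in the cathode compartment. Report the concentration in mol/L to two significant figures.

Zn²⁺/Zn is the cathode, Ca²⁺/Ca the anode: E°cell = +2.13 V, n = 2.
Overall reaction: Zn²⁺(aq) + Ca(s) → Zn(s) + Ca²⁺(aq); Q = [Ca²⁺]^1/[Zn²⁺]^1.
From E = E° − (0.0592/n) log Q: log Q = (E° − E)·n/0.0592 = (+2.13 − (+2.039))·2/0.0592 = 3.0743.
So 1·log[Zn²⁺] = 1·log(0.97) − log Q = -0.0132 − (3.0743) = -3.0875; [Zn²⁺] = 10^(-3.0875) ≈ 0.00082 M.

0.00082 M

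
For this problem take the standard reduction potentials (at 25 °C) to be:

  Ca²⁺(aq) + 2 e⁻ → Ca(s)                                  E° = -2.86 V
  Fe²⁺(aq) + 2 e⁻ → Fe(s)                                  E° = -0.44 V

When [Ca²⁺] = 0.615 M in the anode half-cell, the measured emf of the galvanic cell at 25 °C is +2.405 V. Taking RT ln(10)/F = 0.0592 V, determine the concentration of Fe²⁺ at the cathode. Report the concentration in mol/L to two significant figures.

Fe²⁺/Fe is the cathode, Ca²⁺/Ca the anode: E°cell = +2.42 V, n = 2.
Overall reaction: Fe²⁺(aq) + Ca(s) → Fe(s) + Ca²⁺(aq); Q = [Ca²⁺]^1/[Fe²⁺]^1.
From E = E° − (0.0592/n) log Q: log Q = (E° − E)·n/0.0592 = (+2.42 − (+2.405))·2/0.0592 = 0.5068.
So 1·log[Fe²⁺] = 1·log(0.615) − log Q = -0.2111 − (0.5068) = -0.7179; [Fe²⁺] = 10^(-0.7179) ≈ 0.19 M.

0.19 M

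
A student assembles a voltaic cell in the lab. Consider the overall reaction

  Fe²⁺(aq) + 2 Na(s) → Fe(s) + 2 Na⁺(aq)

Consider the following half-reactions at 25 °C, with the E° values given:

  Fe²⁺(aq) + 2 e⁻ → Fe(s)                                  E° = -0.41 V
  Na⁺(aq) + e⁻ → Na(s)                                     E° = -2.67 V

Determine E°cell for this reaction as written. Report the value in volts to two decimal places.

+2.26 V

The Fe²⁺/Fe couple has the higher reduction potential, so it is the cathode; Na⁺/Na is oxidised at the anode.
E°cell = E°(cathode) − E°(anode) = (-0.41) − (-2.67) = +2.26 V.
Since E°cell > 0, the reaction is spontaneous under standard conditions.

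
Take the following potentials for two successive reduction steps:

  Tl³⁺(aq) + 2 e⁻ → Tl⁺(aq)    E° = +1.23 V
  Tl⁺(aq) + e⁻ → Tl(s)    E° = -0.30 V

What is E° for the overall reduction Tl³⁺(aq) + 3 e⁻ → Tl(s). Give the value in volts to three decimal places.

+0.720 V

Adding the free-energy changes (−nFE°) of the two steps gives −n₃FE°₃ = −n₁FE°₁ − n₂FE°₂.
E°₃ = (2×+1.23 + 1×-0.30) / 3 = (+2.160) / 3 = +0.720 V.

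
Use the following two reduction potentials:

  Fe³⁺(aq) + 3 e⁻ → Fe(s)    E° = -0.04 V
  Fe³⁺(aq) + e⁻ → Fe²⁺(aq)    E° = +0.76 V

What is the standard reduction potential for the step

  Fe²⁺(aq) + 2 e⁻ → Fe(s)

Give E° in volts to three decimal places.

Sequential free energies add, so n₃E°₃ = n₁E°₁ + n₂E°₂.
With n₃ = 3, and the known step contributing 1×(+0.76) V, the unknown satisfies 2·E° = 3×(-0.04) − 1×(+0.76) = -0.880.
E° = -0.880 / 2 = -0.440 V.

-0.440 V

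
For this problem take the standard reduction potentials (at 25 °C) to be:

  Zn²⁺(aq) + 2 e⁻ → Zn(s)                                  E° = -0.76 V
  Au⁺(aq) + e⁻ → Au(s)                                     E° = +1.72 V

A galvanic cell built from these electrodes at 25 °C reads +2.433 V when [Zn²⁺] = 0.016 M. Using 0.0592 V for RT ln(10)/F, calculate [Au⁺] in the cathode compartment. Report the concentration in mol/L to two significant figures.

0.020 M

Au⁺/Au is the cathode, Zn²⁺/Zn the anode: E°cell = +2.48 V, n = 2.
Overall reaction: 2 Au⁺(aq) + Zn(s) → 2 Au(s) + Zn²⁺(aq); Q = [Zn²⁺]^1/[Au⁺]^2.
From E = E° − (0.0592/n) log Q: log Q = (E° − E)·n/0.0592 = (+2.48 − (+2.433))·2/0.0592 = 1.5878.
So 2·log[Au⁺] = 1·log(0.016) − log Q = -1.7959 − (1.5878) = -3.3837; log[Au⁺] = -3.3837 / 2 = -1.6919; [Au⁺] = 10^(-1.6919) ≈ 0.020 M.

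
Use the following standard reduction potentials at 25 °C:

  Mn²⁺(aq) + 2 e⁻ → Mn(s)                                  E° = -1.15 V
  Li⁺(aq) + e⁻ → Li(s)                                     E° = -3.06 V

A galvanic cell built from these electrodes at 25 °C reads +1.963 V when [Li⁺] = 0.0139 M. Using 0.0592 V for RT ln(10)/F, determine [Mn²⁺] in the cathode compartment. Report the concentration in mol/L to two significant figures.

0.012 M

Mn²⁺/Mn is the cathode, Li⁺/Li the anode: E°cell = +1.91 V, n = 2.
Overall reaction: Mn²⁺(aq) + 2 Li(s) → Mn(s) + 2 Li⁺(aq); Q = [Li⁺]^2/[Mn²⁺]^1.
From E = E° − (0.0592/n) log Q: log Q = (E° − E)·n/0.0592 = (+1.91 − (+1.963))·2/0.0592 = -1.7905.
So 1·log[Mn²⁺] = 2·log(0.0139) − log Q = -3.7140 − (-1.7905) = -1.9235; [Mn²⁺] = 10^(-1.9235) ≈ 0.012 M.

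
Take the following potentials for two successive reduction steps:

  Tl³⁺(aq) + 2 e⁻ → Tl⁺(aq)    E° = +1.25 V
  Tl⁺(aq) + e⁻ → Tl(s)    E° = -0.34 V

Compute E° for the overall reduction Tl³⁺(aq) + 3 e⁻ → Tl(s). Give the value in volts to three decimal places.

Standard free energies of sequential steps add: ΔG°₃ = ΔG°₁ + ΔG°₂, so n₃E°₃ = n₁E°₁ + n₂E°₂.
E°₃ = (2×+1.25 + 1×-0.34) / 3 = (+2.160) / 3 = +0.720 V.

+0.720 V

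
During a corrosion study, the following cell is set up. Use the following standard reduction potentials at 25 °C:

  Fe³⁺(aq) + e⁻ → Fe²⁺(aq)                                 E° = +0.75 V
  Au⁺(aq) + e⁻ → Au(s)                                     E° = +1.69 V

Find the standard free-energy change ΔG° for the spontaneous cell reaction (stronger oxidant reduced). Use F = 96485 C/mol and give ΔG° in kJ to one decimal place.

-90.7 kJ

Au⁺/Au (E° = +1.69 V) is the cathode; Fe³⁺/Fe²⁺ (E° = +0.75 V) is the anode, so E°cell = +0.94 V.
Balancing electrons gives n = 1 (lcm of 1 and 1).
ΔG° = −nFE° = −(1)(96485)(+0.94) = -90,696 J = -90.7 kJ.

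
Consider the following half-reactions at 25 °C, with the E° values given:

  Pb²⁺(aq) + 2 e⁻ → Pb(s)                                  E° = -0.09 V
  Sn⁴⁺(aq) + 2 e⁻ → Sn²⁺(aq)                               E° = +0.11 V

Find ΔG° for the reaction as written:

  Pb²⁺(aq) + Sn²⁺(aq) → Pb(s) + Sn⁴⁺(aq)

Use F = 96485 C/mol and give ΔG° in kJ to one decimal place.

+38.6 kJ

As written, Pb²⁺/Pb is reduced (cathode) and Sn⁴⁺/Sn²⁺ is oxidised (anode), so E°cell = (-0.09) − (+0.11) = -0.20 V.
Balancing electrons gives n = 2.
ΔG° = −nFE° = −(2)(96485)(-0.20) = 38,594 J = +38.6 kJ.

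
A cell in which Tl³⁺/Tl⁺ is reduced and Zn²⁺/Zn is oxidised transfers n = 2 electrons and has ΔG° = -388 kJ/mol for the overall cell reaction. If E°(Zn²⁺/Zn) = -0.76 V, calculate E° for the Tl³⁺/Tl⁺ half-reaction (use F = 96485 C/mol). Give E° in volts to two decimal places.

E°cell = −ΔG°/(nF) = −(-388×10³)/((2)(96485)) = +2.011 V.
Since Tl³⁺/Tl⁺ is the cathode and Zn²⁺/Zn the anode, E°cell = E°(Tl³⁺/Tl⁺) − E°(Zn²⁺/Zn).
So E°(Tl³⁺/Tl⁺) = E°cell + E°(Zn²⁺/Zn) = +2.011 + (-0.76) = +1.25 V.

+1.25 V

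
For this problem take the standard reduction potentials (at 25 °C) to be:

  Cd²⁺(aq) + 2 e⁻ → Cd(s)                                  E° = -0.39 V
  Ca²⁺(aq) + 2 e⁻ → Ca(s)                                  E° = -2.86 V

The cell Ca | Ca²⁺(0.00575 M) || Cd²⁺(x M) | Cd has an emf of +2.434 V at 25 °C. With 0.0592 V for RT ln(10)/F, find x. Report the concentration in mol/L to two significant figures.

Cd²⁺/Cd is the cathode, Ca²⁺/Ca the anode: E°cell = +2.47 V, n = 2.
Overall reaction: Cd²⁺(aq) + Ca(s) → Cd(s) + Ca²⁺(aq); Q = [Ca²⁺]^1/[Cd²⁺]^1.
From E = E° − (0.0592/n) log Q: log Q = (E° − E)·n/0.0592 = (+2.47 − (+2.434))·2/0.0592 = 1.2162.
So 1·log[Cd²⁺] = 1·log(0.00575) − log Q = -2.2403 − (1.2162) = -3.4565; [Cd²⁺] = 10^(-3.4565) ≈ 0.00035 M.

0.00035 M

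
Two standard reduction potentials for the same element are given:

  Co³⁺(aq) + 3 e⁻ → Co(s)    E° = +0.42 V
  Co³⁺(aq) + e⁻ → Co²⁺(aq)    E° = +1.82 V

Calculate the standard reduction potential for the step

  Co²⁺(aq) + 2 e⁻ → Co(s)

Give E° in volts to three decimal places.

Sequential free energies add, so n₃E°₃ = n₁E°₁ + n₂E°₂.
With n₃ = 3, and the known step contributing 1×(+1.82) V, the unknown satisfies 2·E° = 3×(+0.42) − 1×(+1.82) = -0.560.
E° = -0.560 / 2 = -0.280 V.

-0.280 V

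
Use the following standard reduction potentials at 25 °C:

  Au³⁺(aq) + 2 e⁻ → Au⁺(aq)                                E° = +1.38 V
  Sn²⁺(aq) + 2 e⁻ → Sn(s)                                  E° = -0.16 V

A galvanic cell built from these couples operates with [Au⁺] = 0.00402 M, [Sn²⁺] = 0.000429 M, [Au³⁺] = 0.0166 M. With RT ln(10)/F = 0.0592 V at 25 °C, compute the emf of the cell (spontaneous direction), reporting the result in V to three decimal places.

Au³⁺/Au⁺ is the cathode (higher E°), Sn²⁺/Sn the anode: E°cell = +1.38 − (-0.16) = +1.54 V, n = 2.
Overall: Au³⁺(aq) + Sn(s) → Au⁺(aq) + Sn²⁺(aq)
Q = [Au⁺]·[Sn²⁺] / ([Au³⁺]); log Q = -3.983.
E = E° − (0.0592/n) log Q = +1.54 − (0.0592/2)(-3.983) = +1.658 V.

+1.658 V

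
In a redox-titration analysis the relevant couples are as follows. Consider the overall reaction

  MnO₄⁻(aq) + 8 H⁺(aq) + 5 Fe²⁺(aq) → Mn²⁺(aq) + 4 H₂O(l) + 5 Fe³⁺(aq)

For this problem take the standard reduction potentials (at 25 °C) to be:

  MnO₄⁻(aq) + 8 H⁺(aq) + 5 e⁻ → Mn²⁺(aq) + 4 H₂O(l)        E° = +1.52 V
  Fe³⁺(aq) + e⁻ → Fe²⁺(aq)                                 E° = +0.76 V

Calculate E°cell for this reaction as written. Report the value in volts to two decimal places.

The MnO₄⁻/Mn²⁺ couple has the higher reduction potential, so it is the cathode; Fe³⁺/Fe²⁺ is oxidised at the anode.
E°cell = E°(cathode) − E°(anode) = (+1.52) − (+0.76) = +0.76 V.
Since E°cell > 0, the reaction is spontaneous under standard conditions.

+0.76 V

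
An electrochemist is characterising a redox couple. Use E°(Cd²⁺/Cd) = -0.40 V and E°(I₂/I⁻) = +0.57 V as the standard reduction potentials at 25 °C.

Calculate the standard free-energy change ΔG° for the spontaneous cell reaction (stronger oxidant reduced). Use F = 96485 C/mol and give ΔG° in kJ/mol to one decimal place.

I₂/I⁻ (E° = +0.57 V) is the cathode; Cd²⁺/Cd (E° = -0.40 V) is the anode, so E°cell = +0.97 V.
Balancing electrons gives n = 2 (lcm of 2 and 2).
ΔG° = −nFE° = −(2)(96485)(+0.97) = -187,181 J = -187.2 kJ/mol.

-187.2 kJ/mol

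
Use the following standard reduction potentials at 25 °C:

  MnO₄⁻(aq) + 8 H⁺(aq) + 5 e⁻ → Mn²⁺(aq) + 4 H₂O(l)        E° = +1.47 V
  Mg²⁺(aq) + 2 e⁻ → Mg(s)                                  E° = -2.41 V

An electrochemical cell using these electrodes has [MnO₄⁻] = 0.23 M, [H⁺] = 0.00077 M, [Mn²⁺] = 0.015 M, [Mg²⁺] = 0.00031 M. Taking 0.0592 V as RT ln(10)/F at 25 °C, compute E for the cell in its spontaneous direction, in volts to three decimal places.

+3.703 V

MnO₄⁻/Mn²⁺ is the cathode (higher E°), Mg²⁺/Mg the anode: E°cell = +1.47 − (-2.41) = +3.88 V, n = 10.
Overall: 2 MnO₄⁻(aq) + 16 H⁺(aq) + 5 Mg(s) → 2 Mn²⁺(aq) + 8 H₂O(l) + 5 Mg²⁺(aq)
Q = [Mn²⁺]^2·[Mg²⁺]^5 / ([MnO₄⁻]^2·[H⁺]^16); log Q = 29.902.
E = E° − (0.0592/n) log Q = +3.88 − (0.0592/10)(29.902) = +3.703 V.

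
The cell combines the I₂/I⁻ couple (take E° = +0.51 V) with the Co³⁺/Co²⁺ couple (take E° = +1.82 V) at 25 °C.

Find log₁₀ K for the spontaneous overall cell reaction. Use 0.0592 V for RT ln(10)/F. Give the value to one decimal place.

44.3

Cathode: Co³⁺/Co²⁺; anode: I₂/I⁻. E°cell = +1.31 V, n = 2.
log K = nE°cell / 0.0592 = (2)(+1.31) / 0.0592 = 44.3.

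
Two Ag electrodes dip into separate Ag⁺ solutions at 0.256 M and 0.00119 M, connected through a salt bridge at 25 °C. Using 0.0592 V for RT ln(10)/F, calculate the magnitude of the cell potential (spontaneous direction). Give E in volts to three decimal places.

For a concentration cell E°cell = 0. The 0.256 M side is the cathode (reduction is favoured where [Ag⁺] is higher).
With n = 1, E = −(0.0592/1) log([Ag⁺]ₐₙ/[Ag⁺]꜀ₐₜ) = −(0.0592/1) log(0.00119/0.256) = −(0.0592/1)(-2.333) = +0.138 V.

+0.138 V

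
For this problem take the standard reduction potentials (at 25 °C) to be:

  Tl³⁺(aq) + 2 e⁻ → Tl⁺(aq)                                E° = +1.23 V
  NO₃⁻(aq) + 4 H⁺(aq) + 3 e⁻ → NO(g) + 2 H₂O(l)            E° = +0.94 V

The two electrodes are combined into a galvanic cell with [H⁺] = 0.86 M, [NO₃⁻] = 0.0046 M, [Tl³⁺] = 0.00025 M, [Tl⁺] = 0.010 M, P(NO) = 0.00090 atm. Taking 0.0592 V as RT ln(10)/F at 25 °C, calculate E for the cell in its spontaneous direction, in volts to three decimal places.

+0.234 V

Tl³⁺/Tl⁺ is the cathode (higher E°), NO₃⁻/NO the anode: E°cell = +1.23 − (+0.94) = +0.29 V, n = 6.
Overall: 3 Tl³⁺(aq) + 2 NO(g) + 4 H₂O(l) → 3 Tl⁺(aq) + 2 NO₃⁻(aq) + 8 H⁺(aq)
Q = [Tl⁺]^3·[NO₃⁻]^2·[H⁺]^8 / ([Tl³⁺]^3·P(NO)^2); log Q = 5.699.
E = E° − (0.0592/n) log Q = +0.29 − (0.0592/6)(5.699) = +0.234 V.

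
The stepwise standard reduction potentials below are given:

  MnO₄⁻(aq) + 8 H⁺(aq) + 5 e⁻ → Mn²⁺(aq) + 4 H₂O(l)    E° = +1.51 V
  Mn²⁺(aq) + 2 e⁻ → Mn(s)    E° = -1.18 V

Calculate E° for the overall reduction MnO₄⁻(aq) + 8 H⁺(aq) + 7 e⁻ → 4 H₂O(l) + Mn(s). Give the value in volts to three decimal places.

Adding the free-energy changes (−nFE°) of the two steps gives −n₃FE°₃ = −n₁FE°₁ − n₂FE°₂.
E°₃ = (5×+1.51 + 2×-1.18) / 7 = (+5.190) / 7 = +0.741 V.
Simply averaging or adding the two E° values would be wrong; the electron-weighted sum is required.

+0.741 V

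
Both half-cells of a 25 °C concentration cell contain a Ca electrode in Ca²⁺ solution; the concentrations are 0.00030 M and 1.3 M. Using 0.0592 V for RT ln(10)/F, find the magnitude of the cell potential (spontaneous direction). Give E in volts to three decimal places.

+0.108 V

For a concentration cell E°cell = 0. The 1.3 M side is the cathode (reduction is favoured where [Ca²⁺] is higher).
With n = 2, E = −(0.0592/2) log([Ca²⁺]ₐₙ/[Ca²⁺]꜀ₐₜ) = −(0.0592/2) log(0.0003/1.3) = −(0.0592/2)(-3.637) = +0.108 V.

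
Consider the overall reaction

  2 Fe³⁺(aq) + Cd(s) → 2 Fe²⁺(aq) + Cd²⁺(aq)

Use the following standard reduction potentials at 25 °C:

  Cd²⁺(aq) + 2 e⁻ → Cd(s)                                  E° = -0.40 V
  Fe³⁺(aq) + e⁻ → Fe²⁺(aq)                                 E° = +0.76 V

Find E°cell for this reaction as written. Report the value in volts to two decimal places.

+1.16 V

The Fe³⁺/Fe²⁺ couple has the higher reduction potential, so it is the cathode; Cd²⁺/Cd is oxidised at the anode.
E°cell = E°(cathode) − E°(anode) = (+0.76) − (-0.40) = +1.16 V.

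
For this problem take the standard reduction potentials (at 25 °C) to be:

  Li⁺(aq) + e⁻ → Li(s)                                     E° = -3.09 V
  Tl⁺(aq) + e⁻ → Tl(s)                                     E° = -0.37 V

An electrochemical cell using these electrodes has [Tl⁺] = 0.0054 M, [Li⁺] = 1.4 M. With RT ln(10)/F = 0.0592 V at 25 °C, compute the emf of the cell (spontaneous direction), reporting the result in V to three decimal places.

+2.577 V

Tl⁺/Tl is the cathode (higher E°), Li⁺/Li the anode: E°cell = -0.37 − (-3.09) = +2.72 V, n = 1.
Overall: Tl⁺(aq) + Li(s) → Tl(s) + Li⁺(aq)
Q = [Li⁺] / ([Tl⁺]); log Q = 2.414.
E = E° − (0.0592/n) log Q = +2.72 − (0.0592/1)(2.414) = +2.577 V.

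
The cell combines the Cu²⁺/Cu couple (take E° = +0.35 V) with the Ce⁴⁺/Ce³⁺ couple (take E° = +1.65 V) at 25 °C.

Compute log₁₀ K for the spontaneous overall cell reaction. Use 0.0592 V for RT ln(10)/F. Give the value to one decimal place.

Cathode: Ce⁴⁺/Ce³⁺; anode: Cu²⁺/Cu. E°cell = +1.30 V, n = 2.
log K = nE°cell / 0.0592 = (2)(+1.30) / 0.0592 = 43.9.

43.9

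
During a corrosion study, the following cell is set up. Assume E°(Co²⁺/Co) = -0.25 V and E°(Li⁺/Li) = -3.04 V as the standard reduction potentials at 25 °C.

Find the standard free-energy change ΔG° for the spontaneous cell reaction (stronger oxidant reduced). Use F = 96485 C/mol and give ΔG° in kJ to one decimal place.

-538.4 kJ

Co²⁺/Co (E° = -0.25 V) is the cathode; Li⁺/Li (E° = -3.04 V) is the anode, so E°cell = +2.79 V.
Balancing electrons gives n = 2 (lcm of 2 and 1).
ΔG° = −nFE° = −(2)(96485)(+2.79) = -538,386 J = -538.4 kJ.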